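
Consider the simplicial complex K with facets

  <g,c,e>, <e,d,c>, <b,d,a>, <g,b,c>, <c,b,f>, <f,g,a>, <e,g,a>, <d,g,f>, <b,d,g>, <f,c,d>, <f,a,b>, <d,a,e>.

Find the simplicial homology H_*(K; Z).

Take the total order a < b < c < d < e < f < g on the vertex set. Then K (dimension 2) consists of the simplices:

  0-simplices (7): a, b, c, d, e, f, g
  1-simplices (18): ab, ad, ae, af, ag, bc, bd, bf, bg, cd, ce, cf, cg, de, df, dg, eg, fg
  2-simplices (12): abd, abf, ade, aeg, afg, bcf, bcg, bdg, cde, cdf, ceg, dfg

Hence C_0 ≅ Z^7, C_1 ≅ Z^18, C_2 ≅ Z^12.

The boundary map ∂_1: C_1 → C_0 maps an edge to its endpoints' difference, ∂[p,q] = q − p. For instance
  ∂ad = d − a.
The resulting 7×18 matrix has rank 6, and its Smith normal form has invariant factors (1,1,1,1,1,1).

Boundary ∂_2: C_2 → C_1 acts by ∂[p,q,r] = [q,r] − [p,r] + [p,q]. For instance
  ∂bdg = dg − bg + bd,
  ∂bcf = cf − bf + bc.
The 18×12 boundary matrix has rank 12 and Smith normal form diag(1,1,1,1,1,1,1,1,1,1,1,2).

Reading off H_k = ker ∂_k / im ∂_{k+1}:

  H_0: rank C_0 − rank ∂_1 = 7 − 6 = 1, and the invariant factors of ∂_1 are all 1, so H_0 ≅ Z.
  H_1: rank ker ∂_1 − rank ∂_2 = (18 − 6) − 12 = 0, and ∂_2 has invariant factor 2 > 1, so H_1 ≅ Z/2Z.
  H_2: rank ker ∂_2 − rank ∂_3 = (12 − 12) − 0 = 0, and there is no ∂_3, so H_2 ≅ 0.

H_0 = Z,  H_1 = Z/2Z,  H_2 = 0.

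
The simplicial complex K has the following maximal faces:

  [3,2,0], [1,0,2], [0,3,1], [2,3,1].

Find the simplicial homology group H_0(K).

H_0 = Z.

Fix the vertex order 0 < 1 < 2 < 3 and write every simplex with vertices in increasing order. Then dim K = 2 and the simplices of K are:

  0-simplices (4): [0], [1], [2], [3]
  1-simplices (6): [0,1], [0,2], [0,3], [1,2], [1,3], [2,3]
  2-simplices (4): [0,1,2], [0,1,3], [0,2,3], [1,2,3]

so the chain groups are C_0 ≅ Z^4, C_1 ≅ Z^6, C_2 ≅ Z^4.

Boundary ∂_1: C_1 → C_0 maps an edge to its endpoints' difference, ∂[p,q] = q − p. For instance
  ∂[0,2] = [2] − [0].
The resulting 4×6 matrix has rank 3, and its Smith normal form has invariant factors (1,1,1).

The boundary map ∂_2: C_2 → C_1 acts by ∂[p,q,r] = [q,r] − [p,r] + [p,q]. For instance
  ∂[1,2,3] = [2,3] − [1,3] + [1,2],
  ∂[0,2,3] = [2,3] − [0,3] + [0,2].
The resulting 6×4 matrix has rank 3, and its Smith normal form has invariant factors (1,1,1).

From H_k ≅ ker(∂_k) / im(∂_{k+1}) we obtain:

  H_0: rank C_0 − rank ∂_1 = 4 − 3 = 1, and the invariant factors of ∂_1 are all 1, so H_0 ≅ Z.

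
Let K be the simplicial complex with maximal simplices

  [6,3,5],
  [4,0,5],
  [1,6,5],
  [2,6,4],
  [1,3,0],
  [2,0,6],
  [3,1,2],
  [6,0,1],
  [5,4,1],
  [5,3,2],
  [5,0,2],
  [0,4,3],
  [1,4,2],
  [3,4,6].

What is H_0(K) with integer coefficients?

H_0 = Z.

We work with the vertex ordering 0 < 1 < 2 < 3 < 4 < 5 < 6. The simplices of K, each written with vertices in increasing order, are:

  0-simplices (7): [0], [1], [2], [3], [4], [5], [6]
  1-simplices (21): [0,1], [0,2], [0,3], [0,4], [0,5], [0,6], [1,2], [1,3], [1,4], [1,5], [1,6], [2,3], [2,4], [2,5], [2,6], [3,4], [3,5], [3,6], [4,5], [4,6], [5,6]
  2-simplices (14): [0,1,3], [0,1,6], [0,2,5], [0,2,6], [0,3,4], [0,4,5], [1,2,3], [1,2,4], [1,4,5], [1,5,6], [2,3,5], [2,4,6], [3,4,6], [3,5,6]

Hence C_0 ≅ Z^7, C_1 ≅ Z^21, C_2 ≅ Z^14.

The boundary map ∂_1: C_1 → C_0 is given by ∂[p,q] = [q] − [p]. For instance
  ∂[4,5] = [5] − [4].
The 7×21 boundary matrix has rank 6 and Smith normal form diag(1,1,1,1,1,1).

The boundary map ∂_2: C_2 → C_1 acts by ∂[p,q,r] = [q,r] − [p,r] + [p,q]. For instance
  ∂[0,4,5] = [4,5] − [0,5] + [0,4],
  ∂[0,1,6] = [1,6] − [0,6] + [0,1].
As a 21×14 matrix over Z this has rank 13, with invariant factors (1,1,1,1,1,1,1,1,1,1,1,1,1).

Now H_k = ker ∂_k / im ∂_{k+1}, so:

  H_0: rank C_0 − rank ∂_1 = 7 − 6 = 1, and the invariant factors of ∂_1 are all 1, so H_0 ≅ Z.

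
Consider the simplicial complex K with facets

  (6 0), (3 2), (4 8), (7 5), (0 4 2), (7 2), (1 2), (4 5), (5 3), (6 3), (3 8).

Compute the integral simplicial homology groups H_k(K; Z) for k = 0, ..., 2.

H_0 = Z,  H_1 = Z^4,  H_2 = 0.

We work with the vertex ordering 0 < 1 < 2 < 3 < 4 < 5 < 6 < 7 < 8. The simplices of K, each written with vertices in increasing order, are:

  0-simplices (9): [0], [1], [2], [3], [4], [5], [6], [7], [8]
  1-simplices (13): [0,2], [0,4], [0,6], [1,2], [2,3], [2,4], [2,7], [3,5], [3,6], [3,8], [4,5], [4,8], [5,7]
  2-simplices (1): [0,2,4]

so the chain groups are C_0 ≅ Z^9, C_1 ≅ Z^13, C_2 ≅ Z^1.

∂_1: C_1 → C_0 is given by ∂[p,q] = [q] − [p]. For instance
  ∂[0,2] = [2] − [0].
The 9×13 boundary matrix has rank 8 and Smith normal form diag(1,1,1,1,1,1,1,1).

Boundary ∂_2: C_2 → C_1 sends each 2-simplex [p,q,r] to [q,r] − [p,r] + [p,q]. For instance
  ∂[0,2,4] = [2,4] − [0,4] + [0,2].
The 13×1 boundary matrix has rank 1 and Smith normal form diag(1).

Reading off H_k = ker ∂_k / im ∂_{k+1}:

  H_0: rank C_0 − rank ∂_1 = 9 − 8 = 1, and the invariant factors of ∂_1 are all 1, so H_0 = Z.
  H_1: rank ker ∂_1 − rank ∂_2 = (13 − 8) − 1 = 4, and the invariant factors of ∂_2 are all 1, so H_1 = Z^4.
  H_2: rank ker ∂_2 − rank ∂_3 = (1 − 1) − 0 = 0, and there is no ∂_3, so H_2 = 0.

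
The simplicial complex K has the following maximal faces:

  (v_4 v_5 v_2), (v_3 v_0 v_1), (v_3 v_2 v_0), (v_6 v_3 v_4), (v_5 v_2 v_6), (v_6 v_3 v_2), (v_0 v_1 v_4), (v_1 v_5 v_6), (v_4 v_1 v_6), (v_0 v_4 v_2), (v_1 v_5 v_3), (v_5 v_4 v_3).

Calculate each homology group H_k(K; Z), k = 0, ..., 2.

Fix the vertex order v_0 < v_1 < v_2 < v_3 < v_4 < v_5 < v_6 and write every simplex with vertices in increasing order. Then dim K = 2 and the simplices of K are:

  0-simplices (7): [v_0], [v_1], [v_2], [v_3], [v_4], [v_5], [v_6]
  1-simplices (18): (18 of them)
  2-simplices (12): (12 of them)

Hence C_0 ≅ Z^7, C_1 ≅ Z^18, C_2 ≅ Z^12.

∂_1: C_1 → C_0 is given by ∂[p,q] = [q] − [p].
As a 7×18 matrix over Z this has rank 6, with invariant factors (1,1,1,1,1,1).

Boundary ∂_2: C_2 → C_1 sends each 2-simplex [p,q,r] to [q,r] − [p,r] + [p,q]. For instance
  ∂[v_1,v_4,v_6] = [v_4,v_6] − [v_1,v_6] + [v_1,v_4],
  ∂[v_2,v_5,v_6] = [v_5,v_6] − [v_2,v_6] + [v_2,v_5].
This gives a 18×12 integer matrix of rank 12; reducing to Smith normal form yields diagonal entries (1,1,1,1,1,1,1,1,1,1,1,2).

Now H_k = ker ∂_k / im ∂_{k+1}, so:

  H_0: rank C_0 − rank ∂_1 = 7 − 6 = 1, and the invariant factors of ∂_1 are all 1, so H_0 = Z.
  H_1: rank ker ∂_1 − rank ∂_2 = (18 − 6) − 12 = 0, and ∂_2 has invariant factor 2 > 1, so H_1 = Z/2Z.
  H_2: rank ker ∂_2 − rank ∂_3 = (12 − 12) − 0 = 0, and there is no ∂_3, so H_2 = 0.

As a check, the Euler characteristic is 7 − 18 + 12 = 1, which agrees with 1 − 0 + 0 = 1.

H_0 = Z,  H_1 = Z/2Z,  H_2 = 0.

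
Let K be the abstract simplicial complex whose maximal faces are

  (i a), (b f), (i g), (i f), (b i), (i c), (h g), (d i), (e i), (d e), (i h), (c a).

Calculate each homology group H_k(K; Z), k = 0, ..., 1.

H_0 = Z,  H_1 = Z^4.

Take the total order a < b < c < d < e < f < g < h < i on the vertex set. Then K (dimension 1) consists of the simplices:

  0-simplices (9): a, b, c, d, e, f, g, h, i
  1-simplices (12): ac, ai, bf, bi, ci, de, di, ei, fi, gh, gi, hi

so the chain groups are C_0 ≅ Z^9, C_1 ≅ Z^12.

∂_1: C_1 → C_0 is given by ∂[p,q] = [q] − [p]. For instance
  ∂fi = i − f.
This gives a 9×12 integer matrix of rank 8; reducing to Smith normal form yields diagonal entries (1,1,1,1,1,1,1,1).

From H_k ≅ ker(∂_k) / im(∂_{k+1}) we obtain:

  H_0: rank C_0 − rank ∂_1 = 9 − 8 = 1, and the invariant factors of ∂_1 are all 1, so H_0 ≅ Z.
  H_1: rank ker ∂_1 − rank ∂_2 = (12 − 8) − 0 = 4, and there is no ∂_2, so H_1 ≅ Z^4.

As a check, the Euler characteristic is 9 − 12 = -3, which agrees with 1 − 4 = -3.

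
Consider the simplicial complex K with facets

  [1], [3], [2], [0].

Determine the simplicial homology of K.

We work with the vertex ordering 0 < 1 < 2 < 3. The simplices of K, each written with vertices in increasing order, are:

  0-simplices (4): [0], [1], [2], [3]

so the chain groups are C_0 ≅ Z^4.

Now H_k = ker ∂_k / im ∂_{k+1}, so:

  H_0: rank C_0 − rank ∂_1 = 4 − 0 = 4, and there is no ∂_1, so H_0 = Z^4.

H_0 = Z^4.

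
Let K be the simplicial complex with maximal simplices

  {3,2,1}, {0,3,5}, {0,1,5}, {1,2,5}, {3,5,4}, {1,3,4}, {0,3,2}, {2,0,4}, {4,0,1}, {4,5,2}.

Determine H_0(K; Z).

H_0 = Z.

We work with the vertex ordering 0 < 1 < 2 < 3 < 4 < 5. The simplices of K, each written with vertices in increasing order, are:

  0-simplices (6): [0], [1], [2], [3], [4], [5]
  1-simplices (15): [0,1], [0,2], [0,3], [0,4], [0,5], [1,2], [1,3], [1,4], [1,5], [2,3], [2,4], [2,5], [3,4], [3,5], [4,5]
  2-simplices (10): [0,1,4], [0,1,5], [0,2,3], [0,2,4], [0,3,5], [1,2,3], [1,2,5], [1,3,4], [2,4,5], [3,4,5]

so the chain groups are C_0 ≅ Z^6, C_1 ≅ Z^15, C_2 ≅ Z^10.

Boundary ∂_1: C_1 → C_0 maps an edge to its endpoints' difference, ∂[p,q] = q − p.
As a 6×15 matrix over Z this has rank 5, with invariant factors (1,1,1,1,1).

∂_2: C_2 → C_1 sends each 2-simplex [p,q,r] to [q,r] − [p,r] + [p,q]. For instance
  ∂[0,1,4] = [1,4] − [0,4] + [0,1],
  ∂[1,2,3] = [2,3] − [1,3] + [1,2].
The resulting 15×10 matrix has rank 10, and its Smith normal form has invariant factors (1,1,1,1,1,1,1,1,1,2).

Reading off H_k = ker ∂_k / im ∂_{k+1}:

  H_0: rank C_0 − rank ∂_1 = 6 − 5 = 1, and the invariant factors of ∂_1 are all 1, so H_0 = Z.

(K is a triangulation of the real projective plane RP^2.)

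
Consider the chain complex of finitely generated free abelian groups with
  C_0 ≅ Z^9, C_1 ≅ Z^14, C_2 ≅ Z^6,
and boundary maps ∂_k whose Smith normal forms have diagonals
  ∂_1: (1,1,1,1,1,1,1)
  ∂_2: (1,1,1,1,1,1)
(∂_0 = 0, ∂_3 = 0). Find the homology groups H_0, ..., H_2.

H_0 ≅ Z^2,  H_1 ≅ Z,  H_2 = 0.

H_0: b_0 = 9 − 0 − 7 = 2; torsion from ∂_1 factors > 1: none. So H_0 ≅ Z^2.
H_1: b_1 = 14 − 7 − 6 = 1; torsion from ∂_2 factors > 1: none. So H_1 ≅ Z.
H_2: b_2 = 6 − 6 − 0 = 0; torsion from ∂_3 factors > 1: none. So H_2 ≅ 0.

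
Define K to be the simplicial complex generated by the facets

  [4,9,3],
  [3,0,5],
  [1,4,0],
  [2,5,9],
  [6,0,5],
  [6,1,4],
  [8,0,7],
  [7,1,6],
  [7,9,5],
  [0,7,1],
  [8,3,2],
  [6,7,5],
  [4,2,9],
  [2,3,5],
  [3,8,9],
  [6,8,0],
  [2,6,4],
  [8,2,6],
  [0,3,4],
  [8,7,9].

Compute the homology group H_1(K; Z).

We work with the vertex ordering 0 < 1 < 2 < 3 < 4 < 5 < 6 < 7 < 8 < 9. The simplices of K, each written with vertices in increasing order, are:

  0-simplices (10): [0], [1], [2], [3], [4], [5], [6], [7], [8], [9]
  1-simplices (30): (30 of them)
  2-simplices (20): (20 of them)

giving chain groups C_0 ≅ Z^10, C_1 ≅ Z^30, C_2 ≅ Z^20.

The boundary map ∂_1: C_1 → C_0 sends each edge [p,q] (with p < q) to q − p. For instance
  ∂[1,4] = [4] − [1].
The resulting 10×30 matrix has rank 9, and its Smith normal form has invariant factors (1,1,1,1,1,1,1,1,1).

∂_2: C_2 → C_1 maps a triangle to the signed sum of its edges. For instance
  ∂[1,6,7] = [6,7] − [1,7] + [1,6],
  ∂[5,7,9] = [7,9] − [5,9] + [5,7].
The 30×20 boundary matrix has rank 20 and Smith normal form diag(1,1,1,1,1,1,1,1,1,1,1,1,1,1,1,1,1,1,1,2).

Now H_k = ker ∂_k / im ∂_{k+1}, so:

  H_1: rank ker ∂_1 − rank ∂_2 = (30 − 9) − 20 = 1, and ∂_2 has invariant factor 2 > 1, so H_1 = Z ⊕ Z/2.

H_1 ≅ Z ⊕ Z/2.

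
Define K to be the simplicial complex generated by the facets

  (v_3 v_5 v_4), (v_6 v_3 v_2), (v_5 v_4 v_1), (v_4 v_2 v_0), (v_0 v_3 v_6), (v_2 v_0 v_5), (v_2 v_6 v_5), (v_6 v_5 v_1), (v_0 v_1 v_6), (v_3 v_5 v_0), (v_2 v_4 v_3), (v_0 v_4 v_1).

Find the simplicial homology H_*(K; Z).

H_0 ≅ Z,  H_1 ≅ Z/2Z,  H_2 = 0.

We work with the vertex ordering v_0 < v_1 < v_2 < v_3 < v_4 < v_5 < v_6. The simplices of K, each written with vertices in increasing order, are:

  0-simplices (7): [v_0], [v_1], [v_2], [v_3], [v_4], [v_5], [v_6]
  1-simplices (18): (18 of them)
  2-simplices (12): (12 of them)

so the chain groups are C_0 ≅ Z^7, C_1 ≅ Z^18, C_2 ≅ Z^12.

Boundary ∂_1: C_1 → C_0 sends each edge [p,q] (with p < q) to q − p. For instance
  ∂[v_2,v_3] = [v_3] − [v_2].
As a 7×18 matrix over Z this has rank 6, with invariant factors (1,1,1,1,1,1).

Boundary ∂_2: C_2 → C_1 sends each 2-simplex [p,q,r] to [q,r] − [p,r] + [p,q]. For instance
  ∂[v_0,v_3,v_6] = [v_3,v_6] − [v_0,v_6] + [v_0,v_3],
  ∂[v_0,v_2,v_4] = [v_2,v_4] − [v_0,v_4] + [v_0,v_2].
This gives a 18×12 integer matrix of rank 12; reducing to Smith normal form yields diagonal entries (1,1,1,1,1,1,1,1,1,1,1,2).

Reading off H_k = ker ∂_k / im ∂_{k+1}:

  H_0: rank C_0 − rank ∂_1 = 7 − 6 = 1, and the invariant factors of ∂_1 are all 1, so H_0 ≅ Z.
  H_1: rank ker ∂_1 − rank ∂_2 = (18 − 6) − 12 = 0, and ∂_2 has invariant factor 2 > 1, so H_1 ≅ Z/2Z.
  H_2: rank ker ∂_2 − rank ∂_3 = (12 − 12) − 0 = 0, and there is no ∂_3, so H_2 ≅ 0.

(K is a triangulation of the real projective plane RP^2.)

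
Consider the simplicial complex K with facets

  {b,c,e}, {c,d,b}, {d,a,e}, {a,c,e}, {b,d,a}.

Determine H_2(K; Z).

H_2 ≅ 0.

We work with the vertex ordering a < b < c < d < e. The simplices of K, each written with vertices in increasing order, are:

  0-simplices (5): a, b, c, d, e
  1-simplices (10): ab, ac, ad, ae, bc, bd, be, cd, ce, de
  2-simplices (5): abd, ace, ade, bcd, bce

giving chain groups C_0 ≅ Z^5, C_1 ≅ Z^10, C_2 ≅ Z^5.

Boundary ∂_1: C_1 → C_0 maps an edge to its endpoints' difference, ∂[p,q] = q − p. For instance
  ∂ce = e − c.
The resulting 5×10 matrix has rank 4, and its Smith normal form has invariant factors (1,1,1,1).

Boundary ∂_2: C_2 → C_1 maps a triangle to the signed sum of its edges. For instance
  ∂bcd = cd − bd + bc,
  ∂ade = de − ae + ad.
This gives a 10×5 integer matrix of rank 5; reducing to Smith normal form yields diagonal entries (1,1,1,1,1).

Reading off H_k = ker ∂_k / im ∂_{k+1}:

  H_2: rank ker ∂_2 − rank ∂_3 = (5 − 5) − 0 = 0, and there is no ∂_3, so H_2 ≅ 0.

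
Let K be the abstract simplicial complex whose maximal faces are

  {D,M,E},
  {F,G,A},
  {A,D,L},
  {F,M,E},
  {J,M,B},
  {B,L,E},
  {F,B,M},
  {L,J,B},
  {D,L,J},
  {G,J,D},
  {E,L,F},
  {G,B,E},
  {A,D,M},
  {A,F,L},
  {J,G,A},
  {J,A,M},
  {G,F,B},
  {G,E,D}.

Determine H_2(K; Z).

H_2 ≅ 0.

We work with the vertex ordering A < B < D < E < F < G < J < L < M. The simplices of K, each written with vertices in increasing order, are:

  0-simplices (9): A, B, D, E, F, G, J, L, M
  1-simplices (27): AD, AF, AG, AJ, AL, AM, BE, BF, BG, BJ, BL, BM, DE, DG, DJ, DL, DM, EF, EG, EL, EM, FG, FL, FM, GJ, JL, JM
  2-simplices (18): ADL, ADM, AFG, AFL, AGJ, AJM, BEG, BEL, BFG, BFM, BJL, BJM, DEG, DEM, DGJ, DJL, EFL, EFM

Hence C_0 ≅ Z^9, C_1 ≅ Z^27, C_2 ≅ Z^18.

Boundary ∂_1: C_1 → C_0 maps an edge to its endpoints' difference, ∂[p,q] = q − p. For instance
  ∂DM = M − D.
This gives a 9×27 integer matrix of rank 8; reducing to Smith normal form yields diagonal entries (1,1,1,1,1,1,1,1).

The boundary map ∂_2: C_2 → C_1 sends each 2-simplex [p,q,r] to [q,r] − [p,r] + [p,q]. For instance
  ∂EFM = FM − EM + EF,
  ∂BFM = FM − BM + BF.
As a 27×18 matrix over Z this has rank 18, with invariant factors (1,1,1,1,1,1,1,1,1,1,1,1,1,1,1,1,1,2).

From H_k ≅ ker(∂_k) / im(∂_{k+1}) we obtain:

  H_2: rank ker ∂_2 − rank ∂_3 = (18 − 18) − 0 = 0, and there is no ∂_3, so H_2 = 0.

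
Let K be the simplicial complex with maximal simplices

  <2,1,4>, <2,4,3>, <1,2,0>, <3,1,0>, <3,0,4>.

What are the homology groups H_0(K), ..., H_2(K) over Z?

H_0 = Z,  H_1 = Z,  H_2 = 0.

Order the vertices as 0 < 1 < 2 < 3 < 4. Listing each simplex with vertices in this order, K has dimension 2 with simplices:

  0-simplices (5): [0], [1], [2], [3], [4]
  1-simplices (10): [0,1], [0,2], [0,3], [0,4], [1,2], [1,3], [1,4], [2,3], [2,4], [3,4]
  2-simplices (5): [0,1,2], [0,1,3], [0,3,4], [1,2,4], [2,3,4]

Hence C_0 ≅ Z^5, C_1 ≅ Z^10, C_2 ≅ Z^5.

The boundary map ∂_1: C_1 → C_0 sends each edge [p,q] (with p < q) to q − p.
This gives a 5×10 integer matrix of rank 4; reducing to Smith normal form yields diagonal entries (1,1,1,1).

The boundary map ∂_2: C_2 → C_1 acts by ∂[p,q,r] = [q,r] − [p,r] + [p,q]. For instance
  ∂[2,3,4] = [3,4] − [2,4] + [2,3],
  ∂[0,1,2] = [1,2] − [0,2] + [0,1].
The resulting 10×5 matrix has rank 5, and its Smith normal form has invariant factors (1,1,1,1,1).

From H_k ≅ ker(∂_k) / im(∂_{k+1}) we obtain:

  H_0: rank C_0 − rank ∂_1 = 5 − 4 = 1, and the invariant factors of ∂_1 are all 1, so H_0 = Z.
  H_1: rank ker ∂_1 − rank ∂_2 = (10 − 4) − 5 = 1, and the invariant factors of ∂_2 are all 1, so H_1 = Z.
  H_2: rank ker ∂_2 − rank ∂_3 = (5 − 5) − 0 = 0, and there is no ∂_3, so H_2 = 0.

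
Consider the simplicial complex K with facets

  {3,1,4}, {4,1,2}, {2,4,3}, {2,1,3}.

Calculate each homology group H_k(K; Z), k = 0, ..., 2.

H_0 ≅ Z,  H_1 = 0,  H_2 ≅ Z.

Order the vertices as 1 < 2 < 3 < 4. Listing each simplex with vertices in this order, K has dimension 2 with simplices:

  0-simplices (4): [1], [2], [3], [4]
  1-simplices (6): [1,2], [1,3], [1,4], [2,3], [2,4], [3,4]
  2-simplices (4): [1,2,3], [1,2,4], [1,3,4], [2,3,4]

Hence C_0 ≅ Z^4, C_1 ≅ Z^6, C_2 ≅ Z^4.

The boundary map ∂_1: C_1 → C_0 is given by ∂[p,q] = [q] − [p].
As a 4×6 matrix over Z this has rank 3, with invariant factors (1,1,1).

The boundary map ∂_2: C_2 → C_1 sends each 2-simplex [p,q,r] to [q,r] − [p,r] + [p,q]. For instance
  ∂[1,2,3] = [2,3] − [1,3] + [1,2],
  ∂[1,3,4] = [3,4] − [1,4] + [1,3].
The resulting 6×4 matrix has rank 3, and its Smith normal form has invariant factors (1,1,1).

Computing H_k = (kernel of ∂_k) / (image of ∂_{k+1}):

  H_0: rank C_0 − rank ∂_1 = 4 − 3 = 1, and the invariant factors of ∂_1 are all 1, so H_0 ≅ Z.
  H_1: rank ker ∂_1 − rank ∂_2 = (6 − 3) − 3 = 0, and the invariant factors of ∂_2 are all 1, so H_1 ≅ 0.
  H_2: rank ker ∂_2 − rank ∂_3 = (4 − 3) − 0 = 1, and there is no ∂_3, so H_2 ≅ Z.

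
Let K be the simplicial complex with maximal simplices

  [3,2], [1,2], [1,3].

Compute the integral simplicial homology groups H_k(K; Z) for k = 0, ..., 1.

H_0 ≅ Z,  H_1 ≅ Z.

Fix the vertex order 1 < 2 < 3 and write every simplex with vertices in increasing order. Then dim K = 1 and the simplices of K are:

  0-simplices (3): [1], [2], [3]
  1-simplices (3): [1,2], [1,3], [2,3]

Hence C_0 ≅ Z^3, C_1 ≅ Z^3.

Boundary ∂_1: C_1 → C_0 maps an edge to its endpoints' difference, ∂[p,q] = q − p.
As a 3×3 matrix over Z this has rank 2, with invariant factors (1,1).

Now H_k = ker ∂_k / im ∂_{k+1}, so:

  H_0: rank C_0 − rank ∂_1 = 3 − 2 = 1, and the invariant factors of ∂_1 are all 1, so H_0 = Z.
  H_1: rank ker ∂_1 − rank ∂_2 = (3 − 2) − 0 = 1, and there is no ∂_2, so H_1 = Z.

(K is a triangulation of the circle S^1.)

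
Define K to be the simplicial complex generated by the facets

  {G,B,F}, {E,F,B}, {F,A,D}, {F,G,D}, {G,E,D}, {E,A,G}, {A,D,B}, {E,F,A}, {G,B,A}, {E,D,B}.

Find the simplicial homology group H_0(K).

We work with the vertex ordering A < B < D < E < F < G. The simplices of K, each written with vertices in increasing order, are:

  0-simplices (6): A, B, D, E, F, G
  1-simplices (15): AB, AD, AE, AF, AG, BD, BE, BF, BG, DE, DF, DG, EF, EG, FG
  2-simplices (10): ABD, ABG, ADF, AEF, AEG, BDE, BEF, BFG, DEG, DFG

Hence C_0 ≅ Z^6, C_1 ≅ Z^15, C_2 ≅ Z^10.

Boundary ∂_1: C_1 → C_0 sends each edge [p,q] (with p < q) to q − p.
This gives a 6×15 integer matrix of rank 5; reducing to Smith normal form yields diagonal entries (1,1,1,1,1).

∂_2: C_2 → C_1 acts by ∂[p,q,r] = [q,r] − [p,r] + [p,q]. For instance
  ∂BDE = DE − BE + BD,
  ∂AEG = EG − AG + AE.
This gives a 15×10 integer matrix of rank 10; reducing to Smith normal form yields diagonal entries (1,1,1,1,1,1,1,1,1,2).

Now H_k = ker ∂_k / im ∂_{k+1}, so:

  H_0: rank C_0 − rank ∂_1 = 6 − 5 = 1, and the invariant factors of ∂_1 are all 1, so H_0 = Z.

H_0 = Z.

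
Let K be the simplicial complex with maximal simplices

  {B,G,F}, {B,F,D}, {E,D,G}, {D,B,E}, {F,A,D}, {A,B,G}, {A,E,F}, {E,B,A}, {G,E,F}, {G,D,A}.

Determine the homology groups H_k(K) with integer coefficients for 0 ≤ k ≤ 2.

H_0 = Z,  H_1 = Z/2,  H_2 = 0.

K has 6 vertices, 15 edges, 10 triangles.
rank ∂_0 = 0, rank ∂_1 = 5 ⇒ b_0 = 6 − 0 − 5 = 1; all invariant factors of ∂_1 are 1 so no torsion. So H_0 ≅ Z.
rank ∂_1 = 5, rank ∂_2 = 10 ⇒ b_1 = 15 − 5 − 10 = 0; ∂_2 has invariant factor(s) [2] giving torsion. So H_1 ≅ Z/2.
rank ∂_2 = 10, rank ∂_3 = 0 ⇒ b_2 = 10 − 10 − 0 = 0. So H_2 ≅ 0.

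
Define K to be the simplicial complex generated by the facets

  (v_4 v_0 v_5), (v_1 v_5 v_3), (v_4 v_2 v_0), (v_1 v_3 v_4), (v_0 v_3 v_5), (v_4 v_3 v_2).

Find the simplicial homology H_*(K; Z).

H_0 ≅ Z,  H_1 ≅ Z,  H_2 = 0.

Fix the vertex order v_0 < v_1 < v_2 < v_3 < v_4 < v_5 and write every simplex with vertices in increasing order. Then dim K = 2 and the simplices of K are:

  0-simplices (6): [v_0], [v_1], [v_2], [v_3], [v_4], [v_5]
  1-simplices (12): [v_0,v_2], [v_0,v_3], [v_0,v_4], [v_0,v_5], [v_1,v_3], [v_1,v_4], [v_1,v_5], [v_2,v_3], [v_2,v_4], [v_3,v_4], [v_3,v_5], [v_4,v_5]
  2-simplices (6): [v_0,v_2,v_4], [v_0,v_3,v_5], [v_0,v_4,v_5], [v_1,v_3,v_4], [v_1,v_3,v_5], [v_2,v_3,v_4]

so the chain groups are C_0 ≅ Z^6, C_1 ≅ Z^12, C_2 ≅ Z^6.

∂_1: C_1 → C_0 sends each edge [p,q] (with p < q) to q − p.
This gives a 6×12 integer matrix of rank 5; reducing to Smith normal form yields diagonal entries (1,1,1,1,1).

The boundary map ∂_2: C_2 → C_1 acts by ∂[p,q,r] = [q,r] − [p,r] + [p,q]. For instance
  ∂[v_1,v_3,v_4] = [v_3,v_4] − [v_1,v_4] + [v_1,v_3],
  ∂[v_1,v_3,v_5] = [v_3,v_5] − [v_1,v_5] + [v_1,v_3].
The resulting 12×6 matrix has rank 6, and its Smith normal form has invariant factors (1,1,1,1,1,1).

Now H_k = ker ∂_k / im ∂_{k+1}, so:

  H_0: rank C_0 − rank ∂_1 = 6 − 5 = 1, and the invariant factors of ∂_1 are all 1, so H_0 ≅ Z.
  H_1: rank ker ∂_1 − rank ∂_2 = (12 − 5) − 6 = 1, and the invariant factors of ∂_2 are all 1, so H_1 ≅ Z.
  H_2: rank ker ∂_2 − rank ∂_3 = (6 − 6) − 0 = 0, and there is no ∂_3, so H_2 ≅ 0.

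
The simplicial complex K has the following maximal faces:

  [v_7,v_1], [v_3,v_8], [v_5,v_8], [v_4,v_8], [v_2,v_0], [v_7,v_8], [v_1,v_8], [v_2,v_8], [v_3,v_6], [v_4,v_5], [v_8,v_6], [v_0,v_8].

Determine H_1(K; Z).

We work with the vertex ordering v_0 < v_1 < v_2 < v_3 < v_4 < v_5 < v_6 < v_7 < v_8. The simplices of K, each written with vertices in increasing order, are:

  0-simplices (9): [v_0], [v_1], [v_2], [v_3], [v_4], [v_5], [v_6], [v_7], [v_8]
  1-simplices (12): [v_0,v_2], [v_0,v_8], [v_1,v_7], [v_1,v_8], [v_2,v_8], [v_3,v_6], [v_3,v_8], [v_4,v_5], [v_4,v_8], [v_5,v_8], [v_6,v_8], [v_7,v_8]

giving chain groups C_0 ≅ Z^9, C_1 ≅ Z^12.

The boundary map ∂_1: C_1 → C_0 is given by ∂[p,q] = [q] − [p]. For instance
  ∂[v_7,v_8] = [v_8] − [v_7].
As a 9×12 matrix over Z this has rank 8, with invariant factors (1,1,1,1,1,1,1,1).

Computing H_k = (kernel of ∂_k) / (image of ∂_{k+1}):

  H_1: rank ker ∂_1 − rank ∂_2 = (12 − 8) − 0 = 4, and there is no ∂_2, so H_1 ≅ Z^4.

H_1 = Z^4.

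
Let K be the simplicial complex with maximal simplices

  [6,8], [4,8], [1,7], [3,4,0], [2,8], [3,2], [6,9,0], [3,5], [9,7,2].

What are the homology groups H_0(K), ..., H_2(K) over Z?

Take the total order 0 < 1 < 2 < 3 < 4 < 5 < 6 < 7 < 8 < 9 on the vertex set. Then K (dimension 2) consists of the simplices:

  0-simplices (10): [0], [1], [2], [3], [4], [5], [6], [7], [8], [9]
  1-simplices (15): [0,3], [0,4], [0,6], [0,9], [1,7], [2,3], [2,7], [2,8], [2,9], [3,4], [3,5], [4,8], [6,8], [6,9], [7,9]
  2-simplices (3): [0,3,4], [0,6,9], [2,7,9]

Hence C_0 ≅ Z^10, C_1 ≅ Z^15, C_2 ≅ Z^3.

Boundary ∂_1: C_1 → C_0 maps an edge to its endpoints' difference, ∂[p,q] = q − p.
As a 10×15 matrix over Z this has rank 9, with invariant factors (1,1,1,1,1,1,1,1,1).

∂_2: C_2 → C_1 acts by ∂[p,q,r] = [q,r] − [p,r] + [p,q]. For instance
  ∂[2,7,9] = [7,9] − [2,9] + [2,7],
  ∂[0,3,4] = [3,4] − [0,4] + [0,3].
The resulting 15×3 matrix has rank 3, and its Smith normal form has invariant factors (1,1,1).

From H_k ≅ ker(∂_k) / im(∂_{k+1}) we obtain:

  H_0: rank C_0 − rank ∂_1 = 10 − 9 = 1, and the invariant factors of ∂_1 are all 1, so H_0 ≅ Z.
  H_1: rank ker ∂_1 − rank ∂_2 = (15 − 9) − 3 = 3, and the invariant factors of ∂_2 are all 1, so H_1 ≅ Z^3.
  H_2: rank ker ∂_2 − rank ∂_3 = (3 − 3) − 0 = 0, and there is no ∂_3, so H_2 ≅ 0.

As a check, the Euler characteristic is 10 − 15 + 3 = -2, which agrees with 1 − 3 + 0 = -2.

H_0 ≅ Z,  H_1 ≅ Z^3,  H_2 = 0.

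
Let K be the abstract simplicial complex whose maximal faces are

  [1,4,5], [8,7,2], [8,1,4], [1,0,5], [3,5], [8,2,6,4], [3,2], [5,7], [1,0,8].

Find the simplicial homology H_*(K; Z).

K has 9 vertices, 18 edges, 9 triangles, 1 3-simplex.
rank ∂_0 = 0, rank ∂_1 = 8 ⇒ b_0 = 9 − 0 − 8 = 1; all invariant factors of ∂_1 are 1 so no torsion. So H_0 = Z.
rank ∂_1 = 8, rank ∂_2 = 8 ⇒ b_1 = 18 − 8 − 8 = 2; all invariant factors of ∂_2 are 1 so no torsion. So H_1 = Z^2.
rank ∂_2 = 8, rank ∂_3 = 1 ⇒ b_2 = 9 − 8 − 1 = 0; all invariant factors of ∂_3 are 1 so no torsion. So H_2 = 0.
rank ∂_3 = 1, rank ∂_4 = 0 ⇒ b_3 = 1 − 1 − 0 = 0. So H_3 = 0.

H_0 = Z,  H_1 = Z^2,  H_2 = 0,  H_3 = 0.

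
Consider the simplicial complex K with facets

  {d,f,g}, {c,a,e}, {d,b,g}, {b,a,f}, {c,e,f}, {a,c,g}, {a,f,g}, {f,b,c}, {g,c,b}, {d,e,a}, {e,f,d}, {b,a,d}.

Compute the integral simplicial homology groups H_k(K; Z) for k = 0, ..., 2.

Take the total order a < b < c < d < e < f < g on the vertex set. Then K (dimension 2) consists of the simplices:

  0-simplices (7): a, b, c, d, e, f, g
  1-simplices (18): ab, ac, ad, ae, af, ag, bc, bd, bf, bg, ce, cf, cg, de, df, dg, ef, fg
  2-simplices (12): abd, abf, ace, acg, ade, afg, bcf, bcg, bdg, cef, def, dfg

Hence C_0 ≅ Z^7, C_1 ≅ Z^18, C_2 ≅ Z^12.

The boundary map ∂_1: C_1 → C_0 is given by ∂[p,q] = [q] − [p]. For instance
  ∂ce = e − c.
The 7×18 boundary matrix has rank 6 and Smith normal form diag(1,1,1,1,1,1).

The boundary map ∂_2: C_2 → C_1 sends each 2-simplex [p,q,r] to [q,r] − [p,r] + [p,q]. For instance
  ∂dfg = fg − dg + df,
  ∂afg = fg − ag + af.
As a 18×12 matrix over Z this has rank 12, with invariant factors (1,1,1,1,1,1,1,1,1,1,1,2).

From H_k ≅ ker(∂_k) / im(∂_{k+1}) we obtain:

  H_0: rank C_0 − rank ∂_1 = 7 − 6 = 1, and the invariant factors of ∂_1 are all 1, so H_0 ≅ Z.
  H_1: rank ker ∂_1 − rank ∂_2 = (18 − 6) − 12 = 0, and ∂_2 has invariant factor 2 > 1, so H_1 ≅ Z_2.
  H_2: rank ker ∂_2 − rank ∂_3 = (12 − 12) − 0 = 0, and there is no ∂_3, so H_2 ≅ 0.

H_0 = Z,  H_1 = Z_2,  H_2 = 0.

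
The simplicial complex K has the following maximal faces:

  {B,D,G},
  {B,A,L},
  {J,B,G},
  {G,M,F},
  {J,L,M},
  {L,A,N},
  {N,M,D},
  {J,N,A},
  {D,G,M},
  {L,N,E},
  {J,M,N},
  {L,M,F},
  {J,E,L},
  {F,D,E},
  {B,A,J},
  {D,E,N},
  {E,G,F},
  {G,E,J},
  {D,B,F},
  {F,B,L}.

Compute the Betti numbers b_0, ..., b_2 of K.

b_0 = 1, b_1 = 1, b_2 = 0.

Take the total order A < B < D < E < F < G < J < L < M < N on the vertex set. Then K (dimension 2) consists of the simplices:

  0-simplices (10): A, B, D, E, F, G, J, L, M, N
  1-simplices (30): AB, AJ, AL, AN, BD, BF, BG, BJ, BL, DE, DF, DG, DM, DN, EF, EG, EJ, EL, EN, FG, FL, FM, GJ, GM, JL, JM, JN, LM, LN, MN
  2-simplices (20): ABJ, ABL, AJN, ALN, BDF, BDG, BFL, BGJ, DEF, DEN, DGM, DMN, EFG, EGJ, EJL, ELN, FGM, FLM, JLM, JMN

giving chain groups C_0 ≅ Z^10, C_1 ≅ Z^30, C_2 ≅ Z^20.

∂_1: C_1 → C_0 sends each edge [p,q] (with p < q) to q − p. For instance
  ∂AN = N − A.
As a 10×30 matrix over Z this has rank 9, with invariant factors (1,1,1,1,1,1,1,1,1).

The boundary map ∂_2: C_2 → C_1 acts by ∂[p,q,r] = [q,r] − [p,r] + [p,q]. For instance
  ∂ELN = LN − EN + EL,
  ∂DEF = EF − DF + DE.
The resulting 30×20 matrix has rank 20, and its Smith normal form has invariant factors (1,1,1,1,1,1,1,1,1,1,1,1,1,1,1,1,1,1,1,2).

From H_k ≅ ker(∂_k) / im(∂_{k+1}) we obtain:

  H_0: rank C_0 − rank ∂_1 = 10 − 9 = 1, and the invariant factors of ∂_1 are all 1, so H_0 ≅ Z.
  H_1: rank ker ∂_1 − rank ∂_2 = (30 − 9) − 20 = 1, and ∂_2 has invariant factor 2 > 1, so H_1 ≅ Z × Z/2.
  H_2: rank ker ∂_2 − rank ∂_3 = (20 − 20) − 0 = 0, and there is no ∂_3, so H_2 ≅ 0.

As a check, the Euler characteristic is 10 − 30 + 20 = 0, which agrees with 1 − 1 + 0 = 0.
(K is a triangulation of the Klein bottle.)

Hence the Betti numbers are b_0 = 1, b_1 = 1, b_2 = 0.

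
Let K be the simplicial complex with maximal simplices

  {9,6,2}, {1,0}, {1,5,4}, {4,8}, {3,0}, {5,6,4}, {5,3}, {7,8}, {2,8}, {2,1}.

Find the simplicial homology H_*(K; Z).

H_0 ≅ Z,  H_1 ≅ Z^3,  H_2 = 0.

Take the total order 0 < 1 < 2 < 3 < 4 < 5 < 6 < 7 < 8 < 9 on the vertex set. Then K (dimension 2) consists of the simplices:

  0-simplices (10): [0], [1], [2], [3], [4], [5], [6], [7], [8], [9]
  1-simplices (15): [0,1], [0,3], [1,2], [1,4], [1,5], [2,6], [2,8], [2,9], [3,5], [4,5], [4,6], [4,8], [5,6], [6,9], [7,8]
  2-simplices (3): [1,4,5], [2,6,9], [4,5,6]

giving chain groups C_0 ≅ Z^10, C_1 ≅ Z^15, C_2 ≅ Z^3.

The boundary map ∂_1: C_1 → C_0 sends each edge [p,q] (with p < q) to q − p. For instance
  ∂[2,8] = [8] − [2].
The resulting 10×15 matrix has rank 9, and its Smith normal form has invariant factors (1,1,1,1,1,1,1,1,1).

Boundary ∂_2: C_2 → C_1 acts by ∂[p,q,r] = [q,r] − [p,r] + [p,q]. For instance
  ∂[4,5,6] = [5,6] − [4,6] + [4,5],
  ∂[1,4,5] = [4,5] − [1,5] + [1,4].
As a 15×3 matrix over Z this has rank 3, with invariant factors (1,1,1).

Reading off H_k = ker ∂_k / im ∂_{k+1}:

  H_0: rank C_0 − rank ∂_1 = 10 − 9 = 1, and the invariant factors of ∂_1 are all 1, so H_0 = Z.
  H_1: rank ker ∂_1 − rank ∂_2 = (15 − 9) − 3 = 3, and the invariant factors of ∂_2 are all 1, so H_1 = Z^3.
  H_2: rank ker ∂_2 − rank ∂_3 = (3 − 3) − 0 = 0, and there is no ∂_3, so H_2 = 0.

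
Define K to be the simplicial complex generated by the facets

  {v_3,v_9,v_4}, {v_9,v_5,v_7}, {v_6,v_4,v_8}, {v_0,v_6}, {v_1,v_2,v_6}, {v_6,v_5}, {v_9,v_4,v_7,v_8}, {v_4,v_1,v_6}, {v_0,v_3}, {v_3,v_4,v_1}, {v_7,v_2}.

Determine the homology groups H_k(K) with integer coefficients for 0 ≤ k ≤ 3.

H_0 ≅ Z,  H_1 ≅ Z^3,  H_2 = 0,  H_3 = 0.

Order the vertices as v_0 < v_1 < v_2 < v_3 < v_4 < v_5 < v_6 < v_7 < v_8 < v_9. Listing each simplex with vertices in this order, K has dimension 3 with simplices:

  0-simplices (10): [v_0], [v_1], [v_2], [v_3], [v_4], [v_5], [v_6], [v_7], [v_8], [v_9]
  1-simplices (21): (21 of them)
  2-simplices (10): [v_1,v_2,v_6], [v_1,v_3,v_4], [v_1,v_4,v_6], [v_3,v_4,v_9], [v_4,v_6,v_8], [v_4,v_7,v_8], [v_4,v_7,v_9], [v_4,v_8,v_9], [v_5,v_7,v_9], [v_7,v_8,v_9]
  3-simplices (1): [v_4,v_7,v_8,v_9]

giving chain groups C_0 ≅ Z^10, C_1 ≅ Z^21, C_2 ≅ Z^10, C_3 ≅ Z^1.

The boundary map ∂_1: C_1 → C_0 is given by ∂[p,q] = [q] − [p]. For instance
  ∂[v_3,v_4] = [v_4] − [v_3].
The resulting 10×21 matrix has rank 9, and its Smith normal form has invariant factors (1,1,1,1,1,1,1,1,1).

The boundary map ∂_2: C_2 → C_1 acts by ∂[p,q,r] = [q,r] − [p,r] + [p,q]. For instance
  ∂[v_3,v_4,v_9] = [v_4,v_9] − [v_3,v_9] + [v_3,v_4],
  ∂[v_7,v_8,v_9] = [v_8,v_9] − [v_7,v_9] + [v_7,v_8].
As a 21×10 matrix over Z this has rank 9, with invariant factors (1,1,1,1,1,1,1,1,1).

The boundary map ∂_3: C_3 → C_2 sends each 3-simplex σ to the alternating sum Σ_i (−1)^i (σ with its i-th vertex removed). For instance
  ∂[v_4,v_7,v_8,v_9] = [v_7,v_8,v_9] − [v_4,v_8,v_9] + [v_4,v_7,v_9] − [v_4,v_7,v_8].
The resulting 10×1 matrix has rank 1, and its Smith normal form has invariant factors (1).

From H_k ≅ ker(∂_k) / im(∂_{k+1}) we obtain:

  H_0: rank C_0 − rank ∂_1 = 10 − 9 = 1, and the invariant factors of ∂_1 are all 1, so H_0 ≅ Z.
  H_1: rank ker ∂_1 − rank ∂_2 = (21 − 9) − 9 = 3, and the invariant factors of ∂_2 are all 1, so H_1 ≅ Z^3.
  H_2: rank ker ∂_2 − rank ∂_3 = (10 − 9) − 1 = 0, and the invariant factors of ∂_3 are all 1, so H_2 ≅ 0.
  H_3: rank ker ∂_3 − rank ∂_4 = (1 − 1) − 0 = 0, and there is no ∂_4, so H_3 ≅ 0.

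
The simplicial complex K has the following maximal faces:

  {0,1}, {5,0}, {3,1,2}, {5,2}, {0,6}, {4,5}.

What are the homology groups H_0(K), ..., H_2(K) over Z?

H_0 ≅ Z,  H_1 ≅ Z,  H_2 = 0.

Take the total order 0 < 1 < 2 < 3 < 4 < 5 < 6 on the vertex set. Then K (dimension 2) consists of the simplices:

  0-simplices (7): [0], [1], [2], [3], [4], [5], [6]
  1-simplices (8): [0,1], [0,5], [0,6], [1,2], [1,3], [2,3], [2,5], [4,5]
  2-simplices (1): [1,2,3]

so the chain groups are C_0 ≅ Z^7, C_1 ≅ Z^8, C_2 ≅ Z^1.

The boundary map ∂_1: C_1 → C_0 maps an edge to its endpoints' difference, ∂[p,q] = q − p.
The 7×8 boundary matrix has rank 6 and Smith normal form diag(1,1,1,1,1,1).

The boundary map ∂_2: C_2 → C_1 sends each 2-simplex [p,q,r] to [q,r] − [p,r] + [p,q]. For instance
  ∂[1,2,3] = [2,3] − [1,3] + [1,2].
The 8×1 boundary matrix has rank 1 and Smith normal form diag(1).

From H_k ≅ ker(∂_k) / im(∂_{k+1}) we obtain:

  H_0: rank C_0 − rank ∂_1 = 7 − 6 = 1, and the invariant factors of ∂_1 are all 1, so H_0 = Z.
  H_1: rank ker ∂_1 − rank ∂_2 = (8 − 6) − 1 = 1, and the invariant factors of ∂_2 are all 1, so H_1 = Z.
  H_2: rank ker ∂_2 − rank ∂_3 = (1 − 1) − 0 = 0, and there is no ∂_3, so H_2 = 0.

As a check, the Euler characteristic is 7 − 8 + 1 = 0, which agrees with 1 − 1 + 0 = 0.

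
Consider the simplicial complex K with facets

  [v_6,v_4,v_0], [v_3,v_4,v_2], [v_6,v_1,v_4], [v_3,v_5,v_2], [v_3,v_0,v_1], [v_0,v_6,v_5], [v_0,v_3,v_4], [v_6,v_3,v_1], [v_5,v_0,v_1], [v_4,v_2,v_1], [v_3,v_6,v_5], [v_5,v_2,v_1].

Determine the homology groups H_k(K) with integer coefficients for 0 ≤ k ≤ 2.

H_0 ≅ Z,  H_1 ≅ Z/2Z,  H_2 = 0.

K has 7 vertices, 18 edges, 12 triangles.
rank ∂_0 = 0, rank ∂_1 = 6 ⇒ b_0 = 7 − 0 − 6 = 1; all invariant factors of ∂_1 are 1 so no torsion. So H_0 ≅ Z.
rank ∂_1 = 6, rank ∂_2 = 12 ⇒ b_1 = 18 − 6 − 12 = 0; ∂_2 has invariant factor(s) [2] giving torsion. So H_1 ≅ Z/2Z.
rank ∂_2 = 12, rank ∂_3 = 0 ⇒ b_2 = 12 − 12 − 0 = 0. So H_2 ≅ 0.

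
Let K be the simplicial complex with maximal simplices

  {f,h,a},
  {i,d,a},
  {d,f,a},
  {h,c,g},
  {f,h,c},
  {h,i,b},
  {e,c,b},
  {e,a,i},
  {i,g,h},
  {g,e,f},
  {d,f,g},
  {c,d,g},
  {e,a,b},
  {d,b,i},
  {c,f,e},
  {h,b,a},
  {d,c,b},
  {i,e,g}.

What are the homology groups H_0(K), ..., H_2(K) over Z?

H_0 ≅ Z,  H_1 ≅ Z ⊕ Z/2,  H_2 = 0.

Take the total order a < b < c < d < e < f < g < h < i on the vertex set. Then K (dimension 2) consists of the simplices:

  0-simplices (9): a, b, c, d, e, f, g, h, i
  1-simplices (27): ab, ad, ae, af, ah, ai, bc, bd, be, bh, bi, cd, ce, cf, cg, ch, df, dg, di, ef, eg, ei, fg, fh, gh, gi, hi
  2-simplices (18): abe, abh, adf, adi, aei, afh, bcd, bce, bdi, bhi, cdg, cef, cfh, cgh, dfg, efg, egi, ghi

giving chain groups C_0 ≅ Z^9, C_1 ≅ Z^27, C_2 ≅ Z^18.

∂_1: C_1 → C_0 is given by ∂[p,q] = [q] − [p]. For instance
  ∂ch = h − c.
The resulting 9×27 matrix has rank 8, and its Smith normal form has invariant factors (1,1,1,1,1,1,1,1).

Boundary ∂_2: C_2 → C_1 sends each 2-simplex [p,q,r] to [q,r] − [p,r] + [p,q]. For instance
  ∂dfg = fg − dg + df,
  ∂efg = fg − eg + ef.
As a 27×18 matrix over Z this has rank 18, with invariant factors (1,1,1,1,1,1,1,1,1,1,1,1,1,1,1,1,1,2).

From H_k ≅ ker(∂_k) / im(∂_{k+1}) we obtain:

  H_0: rank C_0 − rank ∂_1 = 9 − 8 = 1, and the invariant factors of ∂_1 are all 1, so H_0 = Z.
  H_1: rank ker ∂_1 − rank ∂_2 = (27 − 8) − 18 = 1, and ∂_2 has invariant factor 2 > 1, so H_1 = Z ⊕ Z/2.
  H_2: rank ker ∂_2 − rank ∂_3 = (18 − 18) − 0 = 0, and there is no ∂_3, so H_2 = 0.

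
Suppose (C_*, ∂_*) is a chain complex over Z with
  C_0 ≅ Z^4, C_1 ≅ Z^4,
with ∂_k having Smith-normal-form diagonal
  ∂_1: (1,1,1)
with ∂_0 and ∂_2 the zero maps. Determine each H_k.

H_0 ≅ Z,  H_1 ≅ Z.

H_0: b_0 = 4 − 0 − 3 = 1; torsion from ∂_1 factors > 1: none. So H_0 ≅ Z.
H_1: b_1 = 4 − 3 − 0 = 1; torsion from ∂_2 factors > 1: none. So H_1 ≅ Z.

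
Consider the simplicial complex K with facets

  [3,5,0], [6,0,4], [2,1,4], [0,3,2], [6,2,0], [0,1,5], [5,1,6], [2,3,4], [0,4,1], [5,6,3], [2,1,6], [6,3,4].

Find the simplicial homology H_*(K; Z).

Take the total order 0 < 1 < 2 < 3 < 4 < 5 < 6 on the vertex set. Then K (dimension 2) consists of the simplices:

  0-simplices (7): [0], [1], [2], [3], [4], [5], [6]
  1-simplices (18): [0,1], [0,2], [0,3], [0,4], [0,5], [0,6], [1,2], [1,4], [1,5], [1,6], [2,3], [2,4], [2,6], [3,4], [3,5], [3,6], [4,6], [5,6]
  2-simplices (12): [0,1,4], [0,1,5], [0,2,3], [0,2,6], [0,3,5], [0,4,6], [1,2,4], [1,2,6], [1,5,6], [2,3,4], [3,4,6], [3,5,6]

so the chain groups are C_0 ≅ Z^7, C_1 ≅ Z^18, C_2 ≅ Z^12.

The boundary map ∂_1: C_1 → C_0 is given by ∂[p,q] = [q] − [p].
This gives a 7×18 integer matrix of rank 6; reducing to Smith normal form yields diagonal entries (1,1,1,1,1,1).

∂_2: C_2 → C_1 sends each 2-simplex [p,q,r] to [q,r] − [p,r] + [p,q]. For instance
  ∂[0,1,5] = [1,5] − [0,5] + [0,1],
  ∂[0,3,5] = [3,5] − [0,5] + [0,3].
The 18×12 boundary matrix has rank 12 and Smith normal form diag(1,1,1,1,1,1,1,1,1,1,1,2).

Reading off H_k = ker ∂_k / im ∂_{k+1}:

  H_0: rank C_0 − rank ∂_1 = 7 − 6 = 1, and the invariant factors of ∂_1 are all 1, so H_0 = Z.
  H_1: rank ker ∂_1 − rank ∂_2 = (18 − 6) − 12 = 0, and ∂_2 has invariant factor 2 > 1, so H_1 = Z/2Z.
  H_2: rank ker ∂_2 − rank ∂_3 = (12 − 12) − 0 = 0, and there is no ∂_3, so H_2 = 0.

As a check, the Euler characteristic is 7 − 18 + 12 = 1, which agrees with 1 − 0 + 0 = 1.

H_0 ≅ Z,  H_1 ≅ Z/2Z,  H_2 = 0.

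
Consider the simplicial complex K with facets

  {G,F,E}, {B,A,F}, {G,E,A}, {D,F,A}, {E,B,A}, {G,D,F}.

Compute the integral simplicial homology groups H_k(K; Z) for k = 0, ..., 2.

We work with the vertex ordering A < B < D < E < F < G. The simplices of K, each written with vertices in increasing order, are:

  0-simplices (6): A, B, D, E, F, G
  1-simplices (12): AB, AD, AE, AF, AG, BE, BF, DF, DG, EF, EG, FG
  2-simplices (6): ABE, ABF, ADF, AEG, DFG, EFG

giving chain groups C_0 ≅ Z^6, C_1 ≅ Z^12, C_2 ≅ Z^6.

The boundary map ∂_1: C_1 → C_0 is given by ∂[p,q] = [q] − [p]. For instance
  ∂AE = E − A.
This gives a 6×12 integer matrix of rank 5; reducing to Smith normal form yields diagonal entries (1,1,1,1,1).

The boundary map ∂_2: C_2 → C_1 maps a triangle to the signed sum of its edges. For instance
  ∂ABF = BF − AF + AB,
  ∂ABE = BE − AE + AB.
The resulting 12×6 matrix has rank 6, and its Smith normal form has invariant factors (1,1,1,1,1,1).

From H_k ≅ ker(∂_k) / im(∂_{k+1}) we obtain:

  H_0: rank C_0 − rank ∂_1 = 6 − 5 = 1, and the invariant factors of ∂_1 are all 1, so H_0 ≅ Z.
  H_1: rank ker ∂_1 − rank ∂_2 = (12 − 5) − 6 = 1, and the invariant factors of ∂_2 are all 1, so H_1 ≅ Z.
  H_2: rank ker ∂_2 − rank ∂_3 = (6 − 6) − 0 = 0, and there is no ∂_3, so H_2 ≅ 0.

H_0 ≅ Z,  H_1 ≅ Z,  H_2 = 0.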